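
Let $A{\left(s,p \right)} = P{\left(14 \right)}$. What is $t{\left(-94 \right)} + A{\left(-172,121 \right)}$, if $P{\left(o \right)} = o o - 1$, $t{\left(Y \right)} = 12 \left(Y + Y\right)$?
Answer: $-2061$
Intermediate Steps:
$t{\left(Y \right)} = 24 Y$ ($t{\left(Y \right)} = 12 \cdot 2 Y = 24 Y$)
$P{\left(o \right)} = -1 + o^{2}$ ($P{\left(o \right)} = o^{2} - 1 = -1 + o^{2}$)
$A{\left(s,p \right)} = 195$ ($A{\left(s,p \right)} = -1 + 14^{2} = -1 + 196 = 195$)
$t{\left(-94 \right)} + A{\left(-172,121 \right)} = 24 \left(-94\right) + 195 = -2256 + 195 = -2061$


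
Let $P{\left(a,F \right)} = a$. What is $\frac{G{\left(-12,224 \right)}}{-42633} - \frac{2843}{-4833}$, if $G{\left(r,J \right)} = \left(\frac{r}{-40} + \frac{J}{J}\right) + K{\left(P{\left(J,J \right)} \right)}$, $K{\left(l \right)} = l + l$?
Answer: $\frac{44086723}{76313070} \approx 0.57771$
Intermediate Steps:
$K{\left(l \right)} = 2 l$
$G{\left(r,J \right)} = 1 + 2 J - \frac{r}{40}$ ($G{\left(r,J \right)} = \left(\frac{r}{-40} + \frac{J}{J}\right) + 2 J = \left(r \left(- \frac{1}{40}\right) + 1\right) + 2 J = \left(- \frac{r}{40} + 1\right) + 2 J = \left(1 - \frac{r}{40}\right) + 2 J = 1 + 2 J - \frac{r}{40}$)
$\frac{G{\left(-12,224 \right)}}{-42633} - \frac{2843}{-4833} = \frac{1 + 2 \cdot 224 - - \frac{3}{10}}{-42633} - \frac{2843}{-4833} = \left(1 + 448 + \frac{3}{10}\right) \left(- \frac{1}{42633}\right) - - \frac{2843}{4833} = \frac{4493}{10} \left(- \frac{1}{42633}\right) + \frac{2843}{4833} = - \frac{4493}{426330} + \frac{2843}{4833} = \frac{44086723}{76313070}$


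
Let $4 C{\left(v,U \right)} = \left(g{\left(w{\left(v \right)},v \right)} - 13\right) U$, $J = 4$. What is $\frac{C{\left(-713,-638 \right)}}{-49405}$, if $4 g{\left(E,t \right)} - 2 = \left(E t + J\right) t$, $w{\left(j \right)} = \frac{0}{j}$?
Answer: $- \frac{462869}{197620} \approx -2.3422$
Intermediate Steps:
$w{\left(j \right)} = 0$
$g{\left(E,t \right)} = \frac{1}{2} + \frac{t \left(4 + E t\right)}{4}$ ($g{\left(E,t \right)} = \frac{1}{2} + \frac{\left(E t + 4\right) t}{4} = \frac{1}{2} + \frac{\left(4 + E t\right) t}{4} = \frac{1}{2} + \frac{t \left(4 + E t\right)}{4}$)
$C{\left(v,U \right)} = \frac{U \left(- \frac{25}{2} + v\right)}{4}$ ($C{\left(v,U \right)} = \frac{\left(\left(\frac{1}{2} + v + \frac{1}{4} \cdot 0 v^{2}\right) - 13\right) U}{4} = \frac{\left(\left(\frac{1}{2} + v + 0\right) - 13\right) U}{4} = \frac{\left(\left(\frac{1}{2} + v\right) - 13\right) U}{4} = \frac{\left(- \frac{25}{2} + v\right) U}{4} = \frac{U \left(- \frac{25}{2} + v\right)}{4}$)
$\frac{C{\left(-713,-638 \right)}}{-49405} = \frac{\frac{1}{8} \left(-638\right) \left(-25 + 2 \left(-713\right)\right)}{-49405} = \frac{1}{8} \left(-638\right) \left(-25 - 1426\right) \left(- \frac{1}{49405}\right) = \frac{1}{8} \left(-638\right) \left(-1451\right) \left(- \frac{1}{49405}\right) = \frac{462869}{4} \left(- \frac{1}{49405}\right) = - \frac{462869}{197620}$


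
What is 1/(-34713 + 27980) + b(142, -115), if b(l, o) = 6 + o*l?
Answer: -109909493/6733 ≈ -16324.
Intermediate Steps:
b(l, o) = 6 + l*o
1/(-34713 + 27980) + b(142, -115) = 1/(-34713 + 27980) + (6 + 142*(-115)) = 1/(-6733) + (6 - 16330) = -1/6733 - 16324 = -109909493/6733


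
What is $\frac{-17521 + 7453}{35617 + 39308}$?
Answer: $- \frac{3356}{24975} \approx -0.13437$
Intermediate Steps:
$\frac{-17521 + 7453}{35617 + 39308} = - \frac{10068}{74925} = \left(-10068\right) \frac{1}{74925} = - \frac{3356}{24975}$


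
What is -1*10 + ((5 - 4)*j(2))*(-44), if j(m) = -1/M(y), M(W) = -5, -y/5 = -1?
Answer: -94/5 ≈ -18.800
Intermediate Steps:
y = 5 (y = -5*(-1) = 5)
j(m) = ⅕ (j(m) = -1/(-5) = -1*(-⅕) = ⅕)
-1*10 + ((5 - 4)*j(2))*(-44) = -1*10 + ((5 - 4)*(⅕))*(-44) = -10 + (1*(⅕))*(-44) = -10 + (⅕)*(-44) = -10 - 44/5 = -94/5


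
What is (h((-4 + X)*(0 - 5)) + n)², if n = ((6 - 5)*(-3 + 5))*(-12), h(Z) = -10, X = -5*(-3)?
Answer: 1156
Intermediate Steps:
X = 15
n = -24 (n = (1*2)*(-12) = 2*(-12) = -24)
(h((-4 + X)*(0 - 5)) + n)² = (-10 - 24)² = (-34)² = 1156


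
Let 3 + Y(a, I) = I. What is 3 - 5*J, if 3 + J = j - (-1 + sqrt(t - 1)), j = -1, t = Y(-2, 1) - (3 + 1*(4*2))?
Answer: 18 + 5*I*sqrt(14) ≈ 18.0 + 18.708*I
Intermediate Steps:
Y(a, I) = -3 + I
t = -13 (t = (-3 + 1) - (3 + 1*(4*2)) = -2 - (3 + 1*8) = -2 - (3 + 8) = -2 - 1*11 = -2 - 11 = -13)
J = -3 - I*sqrt(14) (J = -3 + (-1 - (-1 + sqrt(-13 - 1))) = -3 + (-1 - (-1 + sqrt(-14))) = -3 + (-1 - (-1 + I*sqrt(14))) = -3 + (-1 + (1 - I*sqrt(14))) = -3 - I*sqrt(14) ≈ -3.0 - 3.7417*I)
3 - 5*J = 3 - 5*(-3 - I*sqrt(14)) = 3 + (15 + 5*I*sqrt(14)) = 18 + 5*I*sqrt(14)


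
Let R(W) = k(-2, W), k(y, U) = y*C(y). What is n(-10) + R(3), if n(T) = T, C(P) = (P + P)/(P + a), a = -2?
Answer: -12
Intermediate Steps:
C(P) = 2*P/(-2 + P) (C(P) = (P + P)/(P - 2) = (2*P)/(-2 + P) = 2*P/(-2 + P))
k(y, U) = 2*y**2/(-2 + y) (k(y, U) = y*(2*y/(-2 + y)) = 2*y**2/(-2 + y))
R(W) = -2 (R(W) = 2*(-2)**2/(-2 - 2) = 2*4/(-4) = 2*4*(-1/4) = -2)
n(-10) + R(3) = -10 - 2 = -12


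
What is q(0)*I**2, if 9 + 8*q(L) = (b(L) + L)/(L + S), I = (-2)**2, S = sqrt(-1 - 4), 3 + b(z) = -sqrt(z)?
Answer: -18 + 6*I*sqrt(5)/5 ≈ -18.0 + 2.6833*I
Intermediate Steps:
b(z) = -3 - sqrt(z)
S = I*sqrt(5) (S = sqrt(-5) = I*sqrt(5) ≈ 2.2361*I)
I = 4
q(L) = -9/8 + (-3 + L - sqrt(L))/(8*(L + I*sqrt(5))) (q(L) = -9/8 + (((-3 - sqrt(L)) + L)/(L + I*sqrt(5)))/8 = -9/8 + ((-3 + L - sqrt(L))/(L + I*sqrt(5)))/8 = -9/8 + (-3 + L - sqrt(L))/(8*(L + I*sqrt(5))))
q(0)*I**2 = ((-3 - sqrt(0) - 8*0 - 9*I*sqrt(5))/(8*(0 + I*sqrt(5))))*4**2 = ((-3 - 1*0 + 0 - 9*I*sqrt(5))/(8*((I*sqrt(5)))))*16 = ((-I*sqrt(5)/5)*(-3 + 0 + 0 - 9*I*sqrt(5))/8)*16 = ((-I*sqrt(5)/5)*(-3 - 9*I*sqrt(5))/8)*16 = -I*sqrt(5)*(-3 - 9*I*sqrt(5))/40*16 = -2*I*sqrt(5)*(-3 - 9*I*sqrt(5))/5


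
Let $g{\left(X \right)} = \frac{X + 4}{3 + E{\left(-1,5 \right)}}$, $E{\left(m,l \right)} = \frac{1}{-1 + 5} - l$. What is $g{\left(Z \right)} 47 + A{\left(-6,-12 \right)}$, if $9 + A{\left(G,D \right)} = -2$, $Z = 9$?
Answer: $- \frac{2521}{7} \approx -360.14$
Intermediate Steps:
$A{\left(G,D \right)} = -11$ ($A{\left(G,D \right)} = -9 - 2 = -11$)
$E{\left(m,l \right)} = \frac{1}{4} - l$
$g{\left(X \right)} = - \frac{16}{7} - \frac{4 X}{7}$ ($g{\left(X \right)} = \frac{X + 4}{3 + \left(\frac{1}{4} - 5\right)} = \frac{4 + X}{3 + \left(\frac{1}{4} - 5\right)} = \frac{4 + X}{3 - \frac{19}{4}} = \frac{4 + X}{- \frac{7}{4}} = \left(4 + X\right) \left(- \frac{4}{7}\right) = - \frac{16}{7} - \frac{4 X}{7}$)
$g{\left(Z \right)} 47 + A{\left(-6,-12 \right)} = \left(- \frac{16}{7} - \frac{36}{7}\right) 47 - 11 = \left(- \frac{52}{7}\right) 47 - 11 = - \frac{2444}{7} - 11 = - \frac{2521}{7}$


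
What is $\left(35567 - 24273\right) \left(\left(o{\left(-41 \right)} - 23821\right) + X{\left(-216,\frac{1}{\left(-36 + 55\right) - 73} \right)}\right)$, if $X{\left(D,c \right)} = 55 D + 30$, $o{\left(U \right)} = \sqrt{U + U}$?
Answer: $-402868274 + 11294 i \sqrt{82} \approx -4.0287 \cdot 10^{8} + 1.0227 \cdot 10^{5} i$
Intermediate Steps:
$o{\left(U \right)} = \sqrt{2} \sqrt{U}$ ($o{\left(U \right)} = \sqrt{2 U} = \sqrt{2} \sqrt{U}$)
$X{\left(D,c \right)} = 30 + 55 D$
$\left(35567 - 24273\right) \left(\left(o{\left(-41 \right)} - 23821\right) + X{\left(-216,\frac{1}{\left(-36 + 55\right) - 73} \right)}\right) = \left(35567 - 24273\right) \left(\left(\sqrt{2} \sqrt{-41} - 23821\right) + \left(30 + 55 \left(-216\right)\right)\right) = 11294 \left(\left(\sqrt{2} i \sqrt{41} - 23821\right) + \left(30 - 11880\right)\right) = 11294 \left(\left(i \sqrt{82} - 23821\right) - 11850\right) = 11294 \left(\left(-23821 + i \sqrt{82}\right) - 11850\right) = 11294 \left(-35671 + i \sqrt{82}\right) = -402868274 + 11294 i \sqrt{82}$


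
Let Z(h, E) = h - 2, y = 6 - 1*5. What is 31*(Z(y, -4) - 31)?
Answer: -992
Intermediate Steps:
y = 1 (y = 6 - 5 = 1)
Z(h, E) = -2 + h
31*(Z(y, -4) - 31) = 31*((-2 + 1) - 31) = 31*(-1 - 31) = 31*(-32) = -992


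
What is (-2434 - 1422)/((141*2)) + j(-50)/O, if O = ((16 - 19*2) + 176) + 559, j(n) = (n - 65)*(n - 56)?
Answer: 14962/4371 ≈ 3.4230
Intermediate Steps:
j(n) = (-65 + n)*(-56 + n)
O = 713 (O = ((16 - 38) + 176) + 559 = (-22 + 176) + 559 = 154 + 559 = 713)
(-2434 - 1422)/((141*2)) + j(-50)/O = (-2434 - 1422)/((141*2)) + (3640 + (-50)² - 121*(-50))/713 = -3856/282 + (3640 + 2500 + 6050)*(1/713) = -3856*1/282 + 12190*(1/713) = -1928/141 + 530/31 = 14962/4371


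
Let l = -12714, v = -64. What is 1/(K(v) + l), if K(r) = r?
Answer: -1/12778 ≈ -7.8260e-5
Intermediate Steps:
1/(K(v) + l) = 1/(-64 - 12714) = 1/(-12778) = -1/12778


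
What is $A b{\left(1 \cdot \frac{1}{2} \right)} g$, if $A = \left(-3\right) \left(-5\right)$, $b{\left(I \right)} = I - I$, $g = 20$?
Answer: $0$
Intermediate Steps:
$b{\left(I \right)} = 0$
$A = 15$
$A b{\left(1 \cdot \frac{1}{2} \right)} g = 15 \cdot 0 \cdot 20 = 0 \cdot 20 = 0$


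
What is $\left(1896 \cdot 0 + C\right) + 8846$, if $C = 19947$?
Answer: $28793$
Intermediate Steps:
$\left(1896 \cdot 0 + C\right) + 8846 = \left(1896 \cdot 0 + 19947\right) + 8846 = \left(0 + 19947\right) + 8846 = 19947 + 8846 = 28793$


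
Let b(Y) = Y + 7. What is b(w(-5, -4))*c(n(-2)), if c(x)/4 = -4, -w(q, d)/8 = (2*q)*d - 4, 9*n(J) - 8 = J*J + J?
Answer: 4496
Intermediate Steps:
n(J) = 8/9 + J/9 + J²/9 (n(J) = 8/9 + (J*J + J)/9 = 8/9 + (J² + J)/9 = 8/9 + (J + J²)/9 = 8/9 + (J/9 + J²/9) = 8/9 + J/9 + J²/9)
w(q, d) = 32 - 16*d*q (w(q, d) = -8*((2*q)*d - 4) = -8*(2*d*q - 4) = -8*(-4 + 2*d*q) = 32 - 16*d*q)
c(x) = -16 (c(x) = 4*(-4) = -16)
b(Y) = 7 + Y
b(w(-5, -4))*c(n(-2)) = (7 + (32 - 16*(-4)*(-5)))*(-16) = (7 + (32 - 320))*(-16) = (7 - 288)*(-16) = -281*(-16) = 4496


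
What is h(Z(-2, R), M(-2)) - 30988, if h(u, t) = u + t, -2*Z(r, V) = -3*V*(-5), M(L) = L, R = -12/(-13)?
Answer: -402960/13 ≈ -30997.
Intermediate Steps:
R = 12/13 (R = -12*(-1/13) = 12/13 ≈ 0.92308)
Z(r, V) = -15*V/2 (Z(r, V) = -(-3*V)*(-5)/2 = -15*V/2)
h(u, t) = t + u
h(Z(-2, R), M(-2)) - 30988 = (-2 - 15/2*12/13) - 30988 = (-2 - 90/13) - 30988 = -116/13 - 30988 = -402960/13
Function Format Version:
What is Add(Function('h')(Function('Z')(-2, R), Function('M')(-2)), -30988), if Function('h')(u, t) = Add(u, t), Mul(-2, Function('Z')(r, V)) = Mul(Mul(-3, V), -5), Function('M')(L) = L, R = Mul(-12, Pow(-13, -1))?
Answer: Rational(-402960, 13) ≈ -30997.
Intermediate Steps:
R = Rational(12, 13) (R = Mul(-12, Rational(-1, 13)) = Rational(12, 13) ≈ 0.92308)
Function('Z')(r, V) = Mul(Rational(-15, 2), V) (Function('Z')(r, V) = Mul(Rational(-1, 2), Mul(Mul(-3, V), -5)) = Mul(Rational(-1, 2), Mul(15, V)) = Mul(Rational(-15, 2), V))
Function('h')(u, t) = Add(t, u)
Add(Function('h')(Function('Z')(-2, R), Function('M')(-2)), -30988) = Add(Add(-2, Mul(Rational(-15, 2), Rational(12, 13))), -30988) = Add(Add(-2, Rational(-90, 13)), -30988) = Add(Rational(-116, 13), -30988) = Rational(-402960, 13)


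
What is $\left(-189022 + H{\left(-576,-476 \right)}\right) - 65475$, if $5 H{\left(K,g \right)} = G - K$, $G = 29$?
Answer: $-254376$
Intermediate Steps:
$H{\left(K,g \right)} = \frac{29}{5} - \frac{K}{5}$ ($H{\left(K,g \right)} = \frac{29 - K}{5} = \frac{29}{5} - \frac{K}{5}$)
$\left(-189022 + H{\left(-576,-476 \right)}\right) - 65475 = \left(-189022 + \left(\frac{29}{5} - - \frac{576}{5}\right)\right) - 65475 = \left(-189022 + \left(\frac{29}{5} + \frac{576}{5}\right)\right) - 65475 = \left(-189022 + 121\right) - 65475 = -188901 - 65475 = -254376$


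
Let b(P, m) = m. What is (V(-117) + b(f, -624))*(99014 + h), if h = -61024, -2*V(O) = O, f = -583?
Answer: -21483345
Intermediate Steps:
V(O) = -O/2
(V(-117) + b(f, -624))*(99014 + h) = (-½*(-117) - 624)*(99014 - 61024) = (117/2 - 624)*37990 = -1131/2*37990 = -21483345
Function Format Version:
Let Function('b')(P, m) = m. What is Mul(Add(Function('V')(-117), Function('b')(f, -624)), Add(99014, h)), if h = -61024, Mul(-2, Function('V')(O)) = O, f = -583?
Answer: -21483345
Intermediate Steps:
Function('V')(O) = Mul(Rational(-1, 2), O)
Mul(Add(Function('V')(-117), Function('b')(f, -624)), Add(99014, h)) = Mul(Add(Mul(Rational(-1, 2), -117), -624), Add(99014, -61024)) = Mul(Add(Rational(117, 2), -624), 37990) = Mul(Rational(-1131, 2), 37990) = -21483345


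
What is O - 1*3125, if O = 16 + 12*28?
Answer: -2773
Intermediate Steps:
O = 352 (O = 16 + 336 = 352)
O - 1*3125 = 352 - 1*3125 = 352 - 3125 = -2773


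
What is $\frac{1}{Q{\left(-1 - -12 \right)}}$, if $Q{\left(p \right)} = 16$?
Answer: $\frac{1}{16} \approx 0.0625$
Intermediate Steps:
$\frac{1}{Q{\left(-1 - -12 \right)}} = \frac{1}{16}$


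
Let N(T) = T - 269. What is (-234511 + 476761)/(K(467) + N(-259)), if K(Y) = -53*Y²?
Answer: -48450/2311849 ≈ -0.020957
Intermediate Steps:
N(T) = -269 + T
(-234511 + 476761)/(K(467) + N(-259)) = (-234511 + 476761)/(-53*467² + (-269 - 259)) = 242250/(-53*218089 - 528) = 242250/(-11558717 - 528) = 242250/(-11559245) = 242250*(-1/11559245) = -48450/2311849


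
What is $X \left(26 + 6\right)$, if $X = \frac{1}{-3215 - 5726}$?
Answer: $- \frac{32}{8941} \approx -0.003579$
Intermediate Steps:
$X = - \frac{1}{8941}$ ($X = \frac{1}{-8941} = - \frac{1}{8941} \approx -0.00011184$)
$X \left(26 + 6\right) = - \frac{26 + 6}{8941} = \left(- \frac{1}{8941}\right) 32 = - \frac{32}{8941}$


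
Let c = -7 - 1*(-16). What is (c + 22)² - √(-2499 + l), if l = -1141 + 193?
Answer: 961 - 3*I*√383 ≈ 961.0 - 58.711*I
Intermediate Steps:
l = -948
c = 9 (c = -7 + 16 = 9)
(c + 22)² - √(-2499 + l) = (9 + 22)² - √(-2499 - 948) = 31² - √(-3447) = 961 - 3*I*√383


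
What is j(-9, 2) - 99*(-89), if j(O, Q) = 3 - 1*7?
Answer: 8807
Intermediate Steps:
j(O, Q) = -4 (j(O, Q) = 3 - 7 = -4)
j(-9, 2) - 99*(-89) = -4 - 99*(-89) = -4 + 8811 = 8807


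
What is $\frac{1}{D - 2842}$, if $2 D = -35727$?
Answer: $- \frac{2}{41411} \approx -4.8296 \cdot 10^{-5}$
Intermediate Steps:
$D = - \frac{35727}{2}$ ($D = \frac{1}{2} \left(-35727\right) = - \frac{35727}{2} \approx -17864.0$)
$\frac{1}{D - 2842} = \frac{1}{- \frac{35727}{2} - 2842} = \frac{1}{- \frac{41411}{2}} = - \frac{2}{41411}$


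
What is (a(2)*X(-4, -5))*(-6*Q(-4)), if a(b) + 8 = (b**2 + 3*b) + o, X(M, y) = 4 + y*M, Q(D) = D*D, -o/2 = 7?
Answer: 27648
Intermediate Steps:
o = -14 (o = -2*7 = -14)
Q(D) = D**2
X(M, y) = 4 + M*y
a(b) = -22 + b**2 + 3*b (a(b) = -8 + ((b**2 + 3*b) - 14) = -8 + (-14 + b**2 + 3*b) = -22 + b**2 + 3*b)
(a(2)*X(-4, -5))*(-6*Q(-4)) = ((-22 + 2**2 + 3*2)*(4 - 4*(-5)))*(-6*(-4)**2) = ((-22 + 4 + 6)*(4 + 20))*(-6*16) = -12*24*(-96) = -288*(-96) = 27648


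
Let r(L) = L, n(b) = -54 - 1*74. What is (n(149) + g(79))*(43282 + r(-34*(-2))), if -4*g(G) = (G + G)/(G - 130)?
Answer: -5515225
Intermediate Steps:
n(b) = -128 (n(b) = -54 - 74 = -128)
g(G) = -G/(2*(-130 + G)) (g(G) = -(G + G)/(4*(G - 130)) = -2*G/(4*(-130 + G)) = -G/(2*(-130 + G)))
(n(149) + g(79))*(43282 + r(-34*(-2))) = (-128 - 1*79/(-260 + 2*79))*(43282 - 34*(-2)) = (-128 - 1*79/(-260 + 158))*(43282 + 68) = (-128 - 1*79/(-102))*43350 = (-128 - 1*79*(-1/102))*43350 = (-128 + 79/102)*43350 = -12977/102*43350 = -5515225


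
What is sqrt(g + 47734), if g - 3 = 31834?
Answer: sqrt(79571) ≈ 282.08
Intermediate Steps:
g = 31837 (g = 3 + 31834 = 31837)
sqrt(g + 47734) = sqrt(31837 + 47734) = sqrt(79571)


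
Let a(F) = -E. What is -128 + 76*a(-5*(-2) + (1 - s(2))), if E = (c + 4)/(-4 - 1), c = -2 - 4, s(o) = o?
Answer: -792/5 ≈ -158.40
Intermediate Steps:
c = -6
E = 2/5 (E = (-6 + 4)/(-4 - 1) = -2/(-5) = -2*(-1/5) = 2/5 ≈ 0.40000)
a(F) = -2/5 (a(F) = -1*2/5 = -2/5)
-128 + 76*a(-5*(-2) + (1 - s(2))) = -128 + 76*(-2/5) = -128 - 152/5 = -792/5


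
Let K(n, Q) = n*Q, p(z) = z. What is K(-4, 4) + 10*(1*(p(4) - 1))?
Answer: 14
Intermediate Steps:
K(n, Q) = Q*n
K(-4, 4) + 10*(1*(p(4) - 1)) = 4*(-4) + 10*(1*(4 - 1)) = -16 + 10*(1*3) = -16 + 10*3 = -16 + 30 = 14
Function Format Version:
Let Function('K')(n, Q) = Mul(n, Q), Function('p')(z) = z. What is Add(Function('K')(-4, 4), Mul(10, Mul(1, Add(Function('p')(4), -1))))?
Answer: 14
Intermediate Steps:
Function('K')(n, Q) = Mul(Q, n)
Add(Function('K')(-4, 4), Mul(10, Mul(1, Add(Function('p')(4), -1)))) = Add(Mul(4, -4), Mul(10, Mul(1, Add(4, -1)))) = Add(-16, Mul(10, Mul(1, 3))) = Add(-16, Mul(10, 3)) = Add(-16, 30) = 14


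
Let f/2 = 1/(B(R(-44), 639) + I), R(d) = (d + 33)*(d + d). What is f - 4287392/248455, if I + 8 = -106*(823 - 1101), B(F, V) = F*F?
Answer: -121873390377/7062581830 ≈ -17.256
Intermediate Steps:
R(d) = 2*d*(33 + d) (R(d) = (33 + d)*(2*d) = 2*d*(33 + d))
B(F, V) = F²
I = 29460 (I = -8 - 106*(823 - 1101) = -8 - 106*(-278) = -8 + 29468 = 29460)
f = 1/483242 (f = 2/((2*(-44)*(33 - 44))² + 29460) = 2/((2*(-44)*(-11))² + 29460) = 2/(968² + 29460) = 2/(937024 + 29460) = 2/966484 = 2*(1/966484) = 1/483242 ≈ 2.0694e-6)
f - 4287392/248455 = 1/483242 - 4287392/248455 = -121873390377/7062581830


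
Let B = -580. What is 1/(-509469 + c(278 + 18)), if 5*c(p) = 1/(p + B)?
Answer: -1420/723445981 ≈ -1.9628e-6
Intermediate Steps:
c(p) = 1/(5*(-580 + p)) (c(p) = 1/(5*(p - 580)) = 1/(5*(-580 + p)))
1/(-509469 + c(278 + 18)) = 1/(-509469 + 1/(5*(-580 + (278 + 18)))) = 1/(-509469 + 1/(5*(-580 + 296))) = 1/(-509469 + (⅕)/(-284)) = 1/(-509469 + (⅕)*(-1/284)) = 1/(-509469 - 1/1420) = 1/(-723445981/1420) = -1420/723445981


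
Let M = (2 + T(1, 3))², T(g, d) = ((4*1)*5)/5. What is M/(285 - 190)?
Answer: 36/95 ≈ 0.37895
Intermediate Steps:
T(g, d) = 4 (T(g, d) = (4*5)*(⅕) = 20*(⅕) = 4)
M = 36 (M = (2 + 4)² = 6² = 36)
M/(285 - 190) = 36/(285 - 190) = 36/95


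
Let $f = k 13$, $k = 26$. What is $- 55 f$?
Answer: $-18590$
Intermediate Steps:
$f = 338$ ($f = 26 \cdot 13 = 338$)
$- 55 f = \left(-55\right) 338 = -18590$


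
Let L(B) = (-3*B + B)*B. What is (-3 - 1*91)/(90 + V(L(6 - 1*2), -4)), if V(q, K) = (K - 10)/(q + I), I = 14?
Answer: -846/817 ≈ -1.0355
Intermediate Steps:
L(B) = -2*B² (L(B) = (-2*B)*B = -2*B²)
V(q, K) = (-10 + K)/(14 + q) (V(q, K) = (K - 10)/(q + 14) = (-10 + K)/(14 + q))
(-3 - 1*91)/(90 + V(L(6 - 1*2), -4)) = (-3 - 1*91)/(90 + (-10 - 4)/(14 - 2*(6 - 1*2)²)) = (-3 - 91)/(90 - 14/(14 - 2*(6 - 2)²)) = -94/(90 - 14/(14 - 2*4²)) = -94/(90 - 14/(14 - 2*16)) = -94/(90 - 14/(14 - 32)) = -94/(90 - 14/(-18)) = -94/(90 - 1/18*(-14)) = -94/(90 + 7/9) = -94/817/9 = -94*9/817 = -846/817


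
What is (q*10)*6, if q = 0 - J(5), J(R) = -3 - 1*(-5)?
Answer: -120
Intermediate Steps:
J(R) = 2 (J(R) = -3 + 5 = 2)
q = -2 (q = 0 - 1*2 = 0 - 2 = -2)
(q*10)*6 = -2*10*6 = -20*6 = -120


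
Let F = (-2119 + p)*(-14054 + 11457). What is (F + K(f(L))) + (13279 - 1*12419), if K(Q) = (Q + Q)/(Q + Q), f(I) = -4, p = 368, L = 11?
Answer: 4548208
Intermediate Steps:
F = 4547347 (F = (-2119 + 368)*(-14054 + 11457) = -1751*(-2597) = 4547347)
K(Q) = 1 (K(Q) = (2*Q)/((2*Q)) = (2*Q)*(1/(2*Q)) = 1)
(F + K(f(L))) + (13279 - 1*12419) = (4547347 + 1) + (13279 - 1*12419) = 4547348 + (13279 - 12419) = 4547348 + 860 = 4548208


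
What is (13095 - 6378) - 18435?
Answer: -11718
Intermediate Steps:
(13095 - 6378) - 18435 = 6717 - 18435 = -11718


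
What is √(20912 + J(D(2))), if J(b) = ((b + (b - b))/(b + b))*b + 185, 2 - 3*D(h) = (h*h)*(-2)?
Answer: 8*√2967/3 ≈ 145.25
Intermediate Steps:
D(h) = ⅔ + 2*h²/3 (D(h) = ⅔ - h*h*(-2)/3 = ⅔ - h²*(-2)/3 = ⅔ - (-2)*h²/3 = ⅔ + 2*h²/3)
J(b) = 185 + b/2 (J(b) = ((b + 0)/((2*b)))*b + 185 = (b*(1/(2*b)))*b + 185 = b/2 + 185 = 185 + b/2)
√(20912 + J(D(2))) = √(20912 + (185 + (⅔ + (⅔)*2²)/2)) = √(20912 + (185 + (⅔ + (⅔)*4)/2)) = √(20912 + (185 + (⅔ + 8/3)/2)) = √(20912 + (185 + (½)*(10/3))) = √(20912 + (185 + 5/3)) = √(20912 + 560/3) = √(63296/3) = 8*√2967/3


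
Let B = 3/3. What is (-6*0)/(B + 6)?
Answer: 0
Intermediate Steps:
B = 1 (B = 3*(⅓) = 1)
(-6*0)/(B + 6) = (-6*0)/(1 + 6) = 0/7 = 0*(⅐) = 0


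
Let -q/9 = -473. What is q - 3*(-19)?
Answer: 4314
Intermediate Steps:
q = 4257 (q = -9*(-473) = 4257)
q - 3*(-19) = 4257 - 3*(-19) = 4257 - 1*(-57) = 4257 + 57 = 4314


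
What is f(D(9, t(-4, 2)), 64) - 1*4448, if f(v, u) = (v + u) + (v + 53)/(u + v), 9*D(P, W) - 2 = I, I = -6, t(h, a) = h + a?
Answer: -2051533/468 ≈ -4383.6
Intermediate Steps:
t(h, a) = a + h
D(P, W) = -4/9 (D(P, W) = 2/9 + (⅑)*(-6) = 2/9 - ⅔ = -4/9)
f(v, u) = u + v + (53 + v)/(u + v) (f(v, u) = (u + v) + (53 + v)/(u + v) = u + v + (53 + v)/(u + v))
f(D(9, t(-4, 2)), 64) - 1*4448 = (53 - 4/9 + 64² + (-4/9)² + 2*64*(-4/9))/(64 - 4/9) - 1*4448 = (53 - 4/9 + 4096 + 16/81 - 512/9)/(572/9) - 4448 = (9/572)*(331441/81) - 4448 = 30131/468 - 4448 = -2051533/468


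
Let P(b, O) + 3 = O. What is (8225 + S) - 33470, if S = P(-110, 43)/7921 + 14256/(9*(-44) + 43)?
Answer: -70700780341/2796113 ≈ -25285.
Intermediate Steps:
P(b, O) = -3 + O
S = -112907656/2796113 (S = (-3 + 43)/7921 + 14256/(9*(-44) + 43) = 40*(1/7921) + 14256/(-396 + 43) = 40/7921 + 14256/(-353) = 40/7921 + 14256*(-1/353) = 40/7921 - 14256/353 = -112907656/2796113 ≈ -40.380)
(8225 + S) - 33470 = (8225 - 112907656/2796113) - 33470 = 22885121769/2796113 - 33470 = -70700780341/2796113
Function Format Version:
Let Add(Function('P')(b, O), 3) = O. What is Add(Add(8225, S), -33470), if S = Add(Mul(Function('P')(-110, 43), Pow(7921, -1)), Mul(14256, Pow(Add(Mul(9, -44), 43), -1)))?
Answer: Rational(-70700780341, 2796113) ≈ -25285.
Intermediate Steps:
Function('P')(b, O) = Add(-3, O)
S = Rational(-112907656, 2796113) (S = Add(Mul(Add(-3, 43), Pow(7921, -1)), Mul(14256, Pow(Add(Mul(9, -44), 43), -1))) = Add(Mul(40, Rational(1, 7921)), Mul(14256, Pow(Add(-396, 43), -1))) = Add(Rational(40, 7921), Mul(14256, Pow(-353, -1))) = Add(Rational(40, 7921), Mul(14256, Rational(-1, 353))) = Add(Rational(40, 7921), Rational(-14256, 353)) = Rational(-112907656, 2796113) ≈ -40.380)
Add(Add(8225, S), -33470) = Add(Add(8225, Rational(-112907656, 2796113)), -33470) = Add(Rational(22885121769, 2796113), -33470) = Rational(-70700780341, 2796113)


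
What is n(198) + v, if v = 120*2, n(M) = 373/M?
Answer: 47893/198 ≈ 241.88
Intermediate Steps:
v = 240
n(198) + v = 373/198 + 240 = 47893/198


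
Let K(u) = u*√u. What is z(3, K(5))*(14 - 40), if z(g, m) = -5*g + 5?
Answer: 260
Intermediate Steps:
K(u) = u^(3/2)
z(g, m) = 5 - 5*g
z(3, K(5))*(14 - 40) = (5 - 5*3)*(14 - 40) = (5 - 15)*(-26) = -10*(-26) = 260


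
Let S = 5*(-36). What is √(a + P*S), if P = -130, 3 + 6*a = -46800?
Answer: √62398/2 ≈ 124.90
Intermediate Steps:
a = -15601/2 (a = -½ + (⅙)*(-46800) = -½ - 7800 = -15601/2 ≈ -7800.5)
S = -180
√(a + P*S) = √(-15601/2 - 130*(-180)) = √(-15601/2 + 23400) = √(31199/2) = √62398/2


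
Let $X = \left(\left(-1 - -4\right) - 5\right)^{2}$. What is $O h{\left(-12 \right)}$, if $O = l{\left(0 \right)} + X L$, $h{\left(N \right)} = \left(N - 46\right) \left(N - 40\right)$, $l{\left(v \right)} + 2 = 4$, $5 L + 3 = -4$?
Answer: $- \frac{54288}{5} \approx -10858.0$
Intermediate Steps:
$L = - \frac{7}{5}$ ($L = - \frac{3}{5} + \frac{1}{5} \left(-4\right) = - \frac{3}{5} - \frac{4}{5} = - \frac{7}{5} \approx -1.4$)
$l{\left(v \right)} = 2$ ($l{\left(v \right)} = -2 + 4 = 2$)
$X = 4$ ($X = \left(\left(-1 + 4\right) - 5\right)^{2} = \left(3 - 5\right)^{2} = \left(-2\right)^{2} = 4$)
$h{\left(N \right)} = \left(-46 + N\right) \left(-40 + N\right)$
$O = - \frac{18}{5}$ ($O = 2 + 4 \left(- \frac{7}{5}\right) = 2 - \frac{28}{5} = - \frac{18}{5} \approx -3.6$)
$O h{\left(-12 \right)} = - \frac{18 \left(1840 + \left(-12\right)^{2} - -1032\right)}{5} = - \frac{18 \left(1840 + 144 + 1032\right)}{5} = \left(- \frac{18}{5}\right) 3016 = - \frac{54288}{5}$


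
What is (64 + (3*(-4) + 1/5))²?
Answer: 68121/25 ≈ 2724.8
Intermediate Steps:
(64 + (3*(-4) + 1/5))² = (64 + (-12 + 1*(⅕)))² = (64 + (-12 + ⅕))² = (64 - 59/5)² = (261/5)² = 68121/25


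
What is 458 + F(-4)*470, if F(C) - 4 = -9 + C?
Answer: -3772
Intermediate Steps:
F(C) = -5 + C (F(C) = 4 + (-9 + C) = -5 + C)
458 + F(-4)*470 = 458 + (-5 - 4)*470 = 458 - 9*470 = 458 - 4230 = -3772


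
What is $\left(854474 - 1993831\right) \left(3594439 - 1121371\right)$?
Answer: $-2817707337276$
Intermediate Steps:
$\left(854474 - 1993831\right) \left(3594439 - 1121371\right) = \left(-1139357\right) 2473068 = -2817707337276$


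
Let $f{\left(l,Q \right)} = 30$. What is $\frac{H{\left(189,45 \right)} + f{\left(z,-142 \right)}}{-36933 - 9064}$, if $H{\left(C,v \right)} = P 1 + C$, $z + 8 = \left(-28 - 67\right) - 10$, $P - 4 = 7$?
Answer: $- \frac{230}{45997} \approx -0.0050003$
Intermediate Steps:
$P = 11$ ($P = 4 + 7 = 11$)
$z = -113$ ($z = -8 - 105 = -113$)
$H{\left(C,v \right)} = 11 + C$ ($H{\left(C,v \right)} = 11 \cdot 1 + C = 11 + C$)
$\frac{H{\left(189,45 \right)} + f{\left(z,-142 \right)}}{-36933 - 9064} = \frac{\left(11 + 189\right) + 30}{-36933 - 9064} = \frac{200 + 30}{-45997} = 230 \left(- \frac{1}{45997}\right) = - \frac{230}{45997}$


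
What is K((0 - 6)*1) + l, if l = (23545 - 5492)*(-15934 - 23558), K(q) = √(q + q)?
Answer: -712949076 + 2*I*√3 ≈ -7.1295e+8 + 3.4641*I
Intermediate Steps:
K(q) = √2*√q (K(q) = √(2*q) = √2*√q)
l = -712949076 (l = 18053*(-39492) = -712949076)
K((0 - 6)*1) + l = √2*√((0 - 6)*1) - 712949076 = √2*√(-6*1) - 712949076 = √2*√(-6) - 712949076 = √2*(I*√6) - 712949076 = 2*I*√3 - 712949076 = -712949076 + 2*I*√3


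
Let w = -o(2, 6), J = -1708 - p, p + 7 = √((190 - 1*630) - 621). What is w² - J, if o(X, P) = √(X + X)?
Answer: 1705 + I*√1061 ≈ 1705.0 + 32.573*I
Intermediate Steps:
o(X, P) = √2*√X (o(X, P) = √(2*X) = √2*√X)
p = -7 + I*√1061 (p = -7 + √((190 - 1*630) - 621) = -7 + √((190 - 630) - 621) = -7 + √(-440 - 621) = -7 + √(-1061) = -7 + I*√1061 ≈ -7.0 + 32.573*I)
J = -1701 - I*√1061 (J = -1708 - (-7 + I*√1061) = -1708 + (7 - I*√1061) = -1701 - I*√1061 ≈ -1701.0 - 32.573*I)
w = -2 (w = -√2*√2 = -1*2 = -2)
w² - J = (-2)² - (-1701 - I*√1061) = 4 + (1701 + I*√1061) = 1705 + I*√1061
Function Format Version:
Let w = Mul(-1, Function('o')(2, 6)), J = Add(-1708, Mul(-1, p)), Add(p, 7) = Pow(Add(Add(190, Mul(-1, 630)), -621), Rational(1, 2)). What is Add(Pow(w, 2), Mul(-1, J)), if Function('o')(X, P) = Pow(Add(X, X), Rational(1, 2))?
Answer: Add(1705, Mul(I, Pow(1061, Rational(1, 2)))) ≈ Add(1705.0, Mul(32.573, I))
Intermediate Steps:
Function('o')(X, P) = Mul(Pow(2, Rational(1, 2)), Pow(X, Rational(1, 2))) (Function('o')(X, P) = Pow(Mul(2, X), Rational(1, 2)) = Mul(Pow(2, Rational(1, 2)), Pow(X, Rational(1, 2))))
p = Add(-7, Mul(I, Pow(1061, Rational(1, 2)))) (p = Add(-7, Pow(Add(Add(190, Mul(-1, 630)), -621), Rational(1, 2))) = Add(-7, Pow(Add(Add(190, -630), -621), Rational(1, 2))) = Add(-7, Pow(Add(-440, -621), Rational(1, 2))) = Add(-7, Pow(-1061, Rational(1, 2))) = Add(-7, Mul(I, Pow(1061, Rational(1, 2)))) ≈ Add(-7.0000, Mul(32.573, I)))
J = Add(-1701, Mul(-1, I, Pow(1061, Rational(1, 2)))) (J = Add(-1708, Mul(-1, Add(-7, Mul(I, Pow(1061, Rational(1, 2)))))) = Add(-1708, Add(7, Mul(-1, I, Pow(1061, Rational(1, 2))))) = Add(-1701, Mul(-1, I, Pow(1061, Rational(1, 2)))) ≈ Add(-1701.0, Mul(-32.573, I)))
w = -2 (w = Mul(-1, Mul(Pow(2, Rational(1, 2)), Pow(2, Rational(1, 2)))) = Mul(-1, 2) = -2)
Add(Pow(w, 2), Mul(-1, J)) = Add(Pow(-2, 2), Mul(-1, Add(-1701, Mul(-1, I, Pow(1061, Rational(1, 2)))))) = Add(4, Add(1701, Mul(I, Pow(1061, Rational(1, 2))))) = Add(1705, Mul(I, Pow(1061, Rational(1, 2))))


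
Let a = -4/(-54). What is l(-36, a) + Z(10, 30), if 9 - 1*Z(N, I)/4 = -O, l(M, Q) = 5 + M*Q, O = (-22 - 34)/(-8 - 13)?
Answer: 49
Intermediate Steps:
a = 2/27 (a = -4*(-1/54) = 2/27 ≈ 0.074074)
O = 8/3 (O = -56/(-21) = -56*(-1/21) = 8/3 ≈ 2.6667)
Z(N, I) = 140/3 (Z(N, I) = 36 - (-4)*8/3 = 36 - 4*(-8/3) = 36 + 32/3 = 140/3)
l(-36, a) + Z(10, 30) = (5 - 36*2/27) + 140/3 = (5 - 8/3) + 140/3 = 7/3 + 140/3 = 49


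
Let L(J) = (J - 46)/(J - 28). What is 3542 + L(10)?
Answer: 3544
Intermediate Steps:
L(J) = (-46 + J)/(-28 + J)
3542 + L(10) = 3542 + (-46 + 10)/(-28 + 10) = 3542 - 36/(-18) = 3542 - 1/18*(-36) = 3542 + 2 = 3544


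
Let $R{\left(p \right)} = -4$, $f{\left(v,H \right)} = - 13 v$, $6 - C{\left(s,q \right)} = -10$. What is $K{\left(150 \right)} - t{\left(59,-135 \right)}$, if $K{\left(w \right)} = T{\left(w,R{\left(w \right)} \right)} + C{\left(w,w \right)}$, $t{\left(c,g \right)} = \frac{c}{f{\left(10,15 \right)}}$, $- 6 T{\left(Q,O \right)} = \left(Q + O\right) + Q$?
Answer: $- \frac{12823}{390} \approx -32.88$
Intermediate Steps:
$C{\left(s,q \right)} = 16$ ($C{\left(s,q \right)} = 6 - -10 = 6 + 10 = 16$)
$T{\left(Q,O \right)} = - \frac{Q}{3} - \frac{O}{6}$ ($T{\left(Q,O \right)} = - \frac{\left(Q + O\right) + Q}{6} = - \frac{\left(O + Q\right) + Q}{6} = - \frac{O + 2 Q}{6} = - \frac{Q}{3} - \frac{O}{6}$)
$t{\left(c,g \right)} = - \frac{c}{130}$ ($t{\left(c,g \right)} = \frac{c}{\left(-13\right) 10} = \frac{c}{-130} = c \left(- \frac{1}{130}\right) = - \frac{c}{130}$)
$K{\left(w \right)} = \frac{50}{3} - \frac{w}{3}$ ($K{\left(w \right)} = \left(- \frac{w}{3} - - \frac{2}{3}\right) + 16 = \left(- \frac{w}{3} + \frac{2}{3}\right) + 16 = \left(\frac{2}{3} - \frac{w}{3}\right) + 16 = \frac{50}{3} - \frac{w}{3}$)
$K{\left(150 \right)} - t{\left(59,-135 \right)} = \left(\frac{50}{3} - 50\right) - \left(- \frac{1}{130}\right) 59 = \left(\frac{50}{3} - 50\right) - - \frac{59}{130} = - \frac{100}{3} + \frac{59}{130} = - \frac{12823}{390}$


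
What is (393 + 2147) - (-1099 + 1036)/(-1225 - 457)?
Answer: 4272217/1682 ≈ 2540.0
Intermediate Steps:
(393 + 2147) - (-1099 + 1036)/(-1225 - 457) = 2540 - (-63)/(-1682) = 2540 - (-63)*(-1)/1682 = 2540 - 1*63/1682 = 2540 - 63/1682 = 4272217/1682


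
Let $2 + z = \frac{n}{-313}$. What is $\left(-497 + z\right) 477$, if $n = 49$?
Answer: $- \frac{74524572}{313} \approx -2.381 \cdot 10^{5}$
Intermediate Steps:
$z = - \frac{675}{313}$ ($z = -2 + \frac{49}{-313} = -2 + 49 \left(- \frac{1}{313}\right) = -2 - \frac{49}{313} = - \frac{675}{313} \approx -2.1565$)
$\left(-497 + z\right) 477 = \left(-497 - \frac{675}{313}\right) 477 = \left(- \frac{156236}{313}\right) 477 = - \frac{74524572}{313}$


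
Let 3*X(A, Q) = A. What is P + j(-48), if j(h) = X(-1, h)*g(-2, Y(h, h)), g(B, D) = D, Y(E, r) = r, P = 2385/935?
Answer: 3469/187 ≈ 18.551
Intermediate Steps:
P = 477/187 (P = 2385*(1/935) = 477/187 ≈ 2.5508)
X(A, Q) = A/3
j(h) = -h/3 (j(h) = ((⅓)*(-1))*h = -h/3)
P + j(-48) = 477/187 - ⅓*(-48) = 477/187 + 16 = 3469/187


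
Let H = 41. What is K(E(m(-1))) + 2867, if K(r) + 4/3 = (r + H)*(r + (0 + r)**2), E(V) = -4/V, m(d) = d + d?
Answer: 9371/3 ≈ 3123.7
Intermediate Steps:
m(d) = 2*d
K(r) = -4/3 + (41 + r)*(r + r**2) (K(r) = -4/3 + (r + 41)*(r + (0 + r)**2) = -4/3 + (41 + r)*(r + r**2))
K(E(m(-1))) + 2867 = (-4/3 + (-4/(2*(-1)))**3 + 41*(-4/(2*(-1))) + 42*(-4/(2*(-1)))**2) + 2867 = (-4/3 + (-4/(-2))**3 + 41*(-4/(-2)) + 42*(-4/(-2))**2) + 2867 = (-4/3 + (-4*(-1/2))**3 + 41*(-4*(-1/2)) + 42*(-4*(-1/2))**2) + 2867 = (-4/3 + 2**3 + 41*2 + 42*2**2) + 2867 = (-4/3 + 8 + 82 + 42*4) + 2867 = (-4/3 + 8 + 82 + 168) + 2867 = 770/3 + 2867 = 9371/3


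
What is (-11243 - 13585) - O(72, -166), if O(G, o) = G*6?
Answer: -25260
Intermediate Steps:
O(G, o) = 6*G
(-11243 - 13585) - O(72, -166) = (-11243 - 13585) - 6*72 = -24828 - 1*432 = -24828 - 432 = -25260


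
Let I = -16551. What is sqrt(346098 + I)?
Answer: sqrt(329547) ≈ 574.06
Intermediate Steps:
sqrt(346098 + I) = sqrt(346098 - 16551) = sqrt(329547)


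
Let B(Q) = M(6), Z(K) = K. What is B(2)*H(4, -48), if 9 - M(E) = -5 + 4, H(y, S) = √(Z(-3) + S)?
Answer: 10*I*√51 ≈ 71.414*I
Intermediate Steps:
H(y, S) = √(-3 + S)
M(E) = 10 (M(E) = 9 - (-5 + 4) = 9 - 1*(-1) = 9 + 1 = 10)
B(Q) = 10
B(2)*H(4, -48) = 10*√(-3 - 48) = 10*√(-51) = 10*(I*√51) = 10*I*√51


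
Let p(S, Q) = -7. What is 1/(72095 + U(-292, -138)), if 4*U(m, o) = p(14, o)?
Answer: 4/288373 ≈ 1.3871e-5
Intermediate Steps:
U(m, o) = -7/4 (U(m, o) = (¼)*(-7) = -7/4)
1/(72095 + U(-292, -138)) = 1/(72095 - 7/4) = 1/(288373/4) = 4/288373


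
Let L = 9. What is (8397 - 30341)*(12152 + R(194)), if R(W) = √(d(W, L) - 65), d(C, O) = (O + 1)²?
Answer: -266663488 - 21944*√35 ≈ -2.6679e+8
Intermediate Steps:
d(C, O) = (1 + O)²
R(W) = √35 (R(W) = √((1 + 9)² - 65) = √(10² - 65) = √(100 - 65) = √35)
(8397 - 30341)*(12152 + R(194)) = (8397 - 30341)*(12152 + √35) = -21944*(12152 + √35) = -266663488 - 21944*√35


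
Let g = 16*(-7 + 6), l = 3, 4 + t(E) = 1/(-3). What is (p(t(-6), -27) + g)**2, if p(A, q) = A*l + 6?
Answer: 529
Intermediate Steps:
t(E) = -13/3 (t(E) = -4 + 1/(-3) = -4 + 1*(-1/3) = -4 - 1/3 = -13/3)
p(A, q) = 6 + 3*A (p(A, q) = A*3 + 6 = 3*A + 6 = 6 + 3*A)
g = -16 (g = 16*(-1) = -16)
(p(t(-6), -27) + g)**2 = ((6 + 3*(-13/3)) - 16)**2 = ((6 - 13) - 16)**2 = (-7 - 16)**2 = (-23)**2 = 529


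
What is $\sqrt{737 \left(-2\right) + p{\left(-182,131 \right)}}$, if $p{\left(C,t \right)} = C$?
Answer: $6 i \sqrt{46} \approx 40.694 i$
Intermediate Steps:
$\sqrt{737 \left(-2\right) + p{\left(-182,131 \right)}} = \sqrt{737 \left(-2\right) - 182} = \sqrt{-1474 - 182} = \sqrt{-1656} = 6 i \sqrt{46}$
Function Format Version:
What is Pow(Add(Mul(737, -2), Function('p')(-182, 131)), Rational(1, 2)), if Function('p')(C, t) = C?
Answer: Mul(6, I, Pow(46, Rational(1, 2))) ≈ Mul(40.694, I)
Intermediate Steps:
Pow(Add(Mul(737, -2), Function('p')(-182, 131)), Rational(1, 2)) = Pow(Add(Mul(737, -2), -182), Rational(1, 2)) = Pow(Add(-1474, -182), Rational(1, 2)) = Pow(-1656, Rational(1, 2)) = Mul(6, I, Pow(46, Rational(1, 2)))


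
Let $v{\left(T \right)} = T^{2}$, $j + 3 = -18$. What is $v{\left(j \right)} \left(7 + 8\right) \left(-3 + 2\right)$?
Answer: $-6615$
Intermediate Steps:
$j = -21$ ($j = -3 - 18 = -21$)
$v{\left(j \right)} \left(7 + 8\right) \left(-3 + 2\right) = \left(-21\right)^{2} \left(7 + 8\right) \left(-3 + 2\right) = 441 \cdot 15 \left(-1\right) = 441 \left(-15\right) = -6615$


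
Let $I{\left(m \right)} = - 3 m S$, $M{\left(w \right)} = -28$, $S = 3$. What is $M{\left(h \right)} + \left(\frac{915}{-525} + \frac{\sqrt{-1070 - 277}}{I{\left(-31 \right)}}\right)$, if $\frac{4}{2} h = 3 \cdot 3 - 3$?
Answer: $- \frac{1041}{35} + \frac{i \sqrt{1347}}{279} \approx -29.743 + 0.13155 i$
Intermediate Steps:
$h = 3$ ($h = \frac{3 \cdot 3 - 3}{2} = \frac{9 - 3}{2} = \frac{1}{2} \cdot 6 = 3$)
$I{\left(m \right)} = - 9 m$ ($I{\left(m \right)} = - 3 m 3 = - 9 m$)
$M{\left(h \right)} + \left(\frac{915}{-525} + \frac{\sqrt{-1070 - 277}}{I{\left(-31 \right)}}\right) = -28 + \left(\frac{915}{-525} + \frac{\sqrt{-1070 - 277}}{\left(-9\right) \left(-31\right)}\right) = -28 + \left(915 \left(- \frac{1}{525}\right) + \frac{\sqrt{-1347}}{279}\right) = -28 - \left(\frac{61}{35} - i \sqrt{1347} \cdot \frac{1}{279}\right) = -28 - \left(\frac{61}{35} - \frac{i \sqrt{1347}}{279}\right) = - \frac{1041}{35} + \frac{i \sqrt{1347}}{279}$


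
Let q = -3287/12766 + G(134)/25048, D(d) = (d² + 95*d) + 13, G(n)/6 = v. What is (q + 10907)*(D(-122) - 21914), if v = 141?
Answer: -16223354813648613/79940692 ≈ -2.0294e+8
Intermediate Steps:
G(n) = 846 (G(n) = 6*141 = 846)
D(d) = 13 + d² + 95*d
q = -17883185/79940692 (q = -3287/12766 + 846/25048 = -3287*1/12766 + 846*(1/25048) = -3287/12766 + 423/12524 = -17883185/79940692 ≈ -0.22371)
(q + 10907)*(D(-122) - 21914) = (-17883185/79940692 + 10907)*((13 + (-122)² + 95*(-122)) - 21914) = 871895244459*((13 + 14884 - 11590) - 21914)/79940692 = 871895244459*(3307 - 21914)/79940692 = (871895244459/79940692)*(-18607) = -16223354813648613/79940692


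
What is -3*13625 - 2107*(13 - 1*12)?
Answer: -42982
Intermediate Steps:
-3*13625 - 2107*(13 - 1*12) = -40875 - 2107*(13 - 12) = -40875 - 2107*1 = -40875 - 2107 = -42982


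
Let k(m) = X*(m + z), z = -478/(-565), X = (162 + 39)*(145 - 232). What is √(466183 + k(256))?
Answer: I*√1284971065115/565 ≈ 2006.3*I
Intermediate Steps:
X = -17487 (X = 201*(-87) = -17487)
z = 478/565 (z = -478*(-1/565) = 478/565 ≈ 0.84602)
k(m) = -8358786/565 - 17487*m (k(m) = -17487*(m + 478/565) = -17487*(478/565 + m) = -8358786/565 - 17487*m)
√(466183 + k(256)) = √(466183 + (-8358786/565 - 17487*256)) = √(466183 + (-8358786/565 - 4476672)) = √(466183 - 2537678466/565) = √(-2274285071/565) = I*√1284971065115/565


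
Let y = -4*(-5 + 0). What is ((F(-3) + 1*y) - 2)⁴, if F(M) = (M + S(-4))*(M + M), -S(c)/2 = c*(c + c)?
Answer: 31116960000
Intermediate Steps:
S(c) = -4*c² (S(c) = -2*c*(c + c) = -2*c*2*c = -4*c²)
F(M) = 2*M*(-64 + M) (F(M) = (M - 4*(-4)²)*(M + M) = (M - 4*16)*(2*M) = (M - 64)*(2*M) = (-64 + M)*(2*M) = 2*M*(-64 + M))
y = 20 (y = -4*(-5) = 20)
((F(-3) + 1*y) - 2)⁴ = ((2*(-3)*(-64 - 3) + 1*20) - 2)⁴ = ((2*(-3)*(-67) + 20) - 2)⁴ = ((402 + 20) - 2)⁴ = (422 - 2)⁴ = 420⁴ = 31116960000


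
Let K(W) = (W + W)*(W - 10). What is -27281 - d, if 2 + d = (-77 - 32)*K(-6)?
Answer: -6351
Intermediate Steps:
K(W) = 2*W*(-10 + W) (K(W) = (2*W)*(-10 + W) = 2*W*(-10 + W))
d = -20930 (d = -2 + (-77 - 32)*(2*(-6)*(-10 - 6)) = -2 - 218*(-6)*(-16) = -2 - 109*192 = -2 - 20928 = -20930)
-27281 - d = -27281 - 1*(-20930) = -27281 + 20930 = -6351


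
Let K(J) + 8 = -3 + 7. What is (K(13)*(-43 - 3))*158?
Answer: 29072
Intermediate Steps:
K(J) = -4 (K(J) = -8 + (-3 + 7) = -8 + 4 = -4)
(K(13)*(-43 - 3))*158 = -4*(-43 - 3)*158 = -4*(-46)*158 = 184*158 = 29072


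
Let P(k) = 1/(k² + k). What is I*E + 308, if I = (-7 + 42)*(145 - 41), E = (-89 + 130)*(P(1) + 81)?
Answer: 12163368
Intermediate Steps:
P(k) = 1/(k + k²)
E = 6683/2 (E = (-89 + 130)*(1/(1*(1 + 1)) + 81) = 41*(1/2 + 81) = 41*(1*(½) + 81) = 41*(½ + 81) = 41*(163/2) = 6683/2 ≈ 3341.5)
I = 3640 (I = 35*104 = 3640)
I*E + 308 = 3640*(6683/2) + 308 = 12163060 + 308 = 12163368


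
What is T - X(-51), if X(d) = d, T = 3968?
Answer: 4019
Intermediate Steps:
T - X(-51) = 3968 - 1*(-51) = 3968 + 51 = 4019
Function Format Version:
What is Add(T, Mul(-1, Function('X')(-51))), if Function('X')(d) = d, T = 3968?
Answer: 4019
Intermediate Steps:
Add(T, Mul(-1, Function('X')(-51))) = Add(3968, Mul(-1, -51)) = Add(3968, 51) = 4019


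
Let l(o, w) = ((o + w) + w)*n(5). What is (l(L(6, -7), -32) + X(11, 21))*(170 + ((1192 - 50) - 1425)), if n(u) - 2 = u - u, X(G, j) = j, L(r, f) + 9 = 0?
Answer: 14125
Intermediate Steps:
L(r, f) = -9 (L(r, f) = -9 + 0 = -9)
n(u) = 2 (n(u) = 2 + (u - u) = 2 + 0 = 2)
l(o, w) = 2*o + 4*w (l(o, w) = ((o + w) + w)*2 = (o + 2*w)*2 = 2*o + 4*w)
(l(L(6, -7), -32) + X(11, 21))*(170 + ((1192 - 50) - 1425)) = ((2*(-9) + 4*(-32)) + 21)*(170 + ((1192 - 50) - 1425)) = ((-18 - 128) + 21)*(170 + (1142 - 1425)) = (-146 + 21)*(170 - 283) = -125*(-113) = 14125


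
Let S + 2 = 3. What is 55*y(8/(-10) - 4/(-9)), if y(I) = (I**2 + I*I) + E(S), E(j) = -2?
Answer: -38918/405 ≈ -96.094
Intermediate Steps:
S = 1 (S = -2 + 3 = 1)
y(I) = -2 + 2*I**2 (y(I) = (I**2 + I*I) - 2 = (I**2 + I**2) - 2 = 2*I**2 - 2 = -2 + 2*I**2)
55*y(8/(-10) - 4/(-9)) = 55*(-2 + 2*(8/(-10) - 4/(-9))**2) = 55*(-2 + 2*(8*(-1/10) - 4*(-1/9))**2) = 55*(-2 + 2*(-4/5 + 4/9)**2) = 55*(-2 + 2*(-16/45)**2) = 55*(-2 + 2*(256/2025)) = 55*(-2 + 512/2025) = 55*(-3538/2025) = -38918/405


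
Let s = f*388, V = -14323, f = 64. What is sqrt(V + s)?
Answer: sqrt(10509) ≈ 102.51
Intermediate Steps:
s = 24832 (s = 64*388 = 24832)
sqrt(V + s) = sqrt(-14323 + 24832) = sqrt(10509)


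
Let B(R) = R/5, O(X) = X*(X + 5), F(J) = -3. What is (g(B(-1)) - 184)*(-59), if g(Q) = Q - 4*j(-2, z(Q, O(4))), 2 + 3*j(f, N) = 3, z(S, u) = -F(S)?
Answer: 164197/15 ≈ 10946.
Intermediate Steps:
O(X) = X*(5 + X)
B(R) = R/5 (B(R) = R*(1/5) = R/5)
z(S, u) = 3 (z(S, u) = -1*(-3) = 3)
j(f, N) = 1/3 (j(f, N) = -2/3 + (1/3)*3 = -2/3 + 1 = 1/3)
g(Q) = -4/3 + Q (g(Q) = Q - 4*1/3 = Q - 4/3 = -4/3 + Q)
(g(B(-1)) - 184)*(-59) = ((-4/3 + (1/5)*(-1)) - 184)*(-59) = ((-4/3 - 1/5) - 184)*(-59) = (-23/15 - 184)*(-59) = -2783/15*(-59) = 164197/15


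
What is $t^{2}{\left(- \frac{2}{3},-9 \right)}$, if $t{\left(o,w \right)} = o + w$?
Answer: $\frac{841}{9} \approx 93.444$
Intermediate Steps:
$t^{2}{\left(- \frac{2}{3},-9 \right)} = \left(- \frac{2}{3} - 9\right)^{2} = \left(- \frac{29}{3}\right)^{2} = \frac{841}{9}$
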